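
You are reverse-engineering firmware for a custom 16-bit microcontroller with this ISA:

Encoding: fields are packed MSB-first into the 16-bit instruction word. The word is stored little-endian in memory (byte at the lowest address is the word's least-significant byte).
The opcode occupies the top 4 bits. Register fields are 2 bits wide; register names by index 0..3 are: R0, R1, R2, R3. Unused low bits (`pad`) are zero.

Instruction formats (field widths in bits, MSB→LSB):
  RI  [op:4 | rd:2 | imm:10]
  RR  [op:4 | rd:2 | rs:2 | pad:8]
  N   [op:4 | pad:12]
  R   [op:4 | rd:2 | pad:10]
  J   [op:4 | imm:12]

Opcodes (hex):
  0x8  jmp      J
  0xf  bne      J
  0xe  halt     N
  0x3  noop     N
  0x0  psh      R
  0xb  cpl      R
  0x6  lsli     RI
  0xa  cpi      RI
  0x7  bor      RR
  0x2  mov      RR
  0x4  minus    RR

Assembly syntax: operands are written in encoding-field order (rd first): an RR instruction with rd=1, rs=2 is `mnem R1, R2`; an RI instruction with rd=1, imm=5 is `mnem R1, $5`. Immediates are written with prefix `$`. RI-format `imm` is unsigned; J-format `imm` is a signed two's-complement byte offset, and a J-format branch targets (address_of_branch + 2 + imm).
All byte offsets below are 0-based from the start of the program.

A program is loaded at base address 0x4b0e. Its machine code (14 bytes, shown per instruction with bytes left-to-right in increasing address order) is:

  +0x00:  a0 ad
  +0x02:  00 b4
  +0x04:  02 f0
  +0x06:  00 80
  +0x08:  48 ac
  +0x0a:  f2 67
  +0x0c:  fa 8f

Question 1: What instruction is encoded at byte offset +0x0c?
jmp $-6

off 0x0c: read fa 8f as little → 0x8ffa
  op=0x8ffa>>12=0x8 ⇒ jmp (J)
  imm@[11:0]=0xffa (s12→-6) ⇒ $-6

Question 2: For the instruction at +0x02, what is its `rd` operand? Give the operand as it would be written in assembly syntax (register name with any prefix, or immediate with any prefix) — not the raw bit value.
R1

[02] 00 b4 → 0xb400
  top 4b → 0xb → cpl [R]
  rd: (w>>10)&0x3=0x1 → R1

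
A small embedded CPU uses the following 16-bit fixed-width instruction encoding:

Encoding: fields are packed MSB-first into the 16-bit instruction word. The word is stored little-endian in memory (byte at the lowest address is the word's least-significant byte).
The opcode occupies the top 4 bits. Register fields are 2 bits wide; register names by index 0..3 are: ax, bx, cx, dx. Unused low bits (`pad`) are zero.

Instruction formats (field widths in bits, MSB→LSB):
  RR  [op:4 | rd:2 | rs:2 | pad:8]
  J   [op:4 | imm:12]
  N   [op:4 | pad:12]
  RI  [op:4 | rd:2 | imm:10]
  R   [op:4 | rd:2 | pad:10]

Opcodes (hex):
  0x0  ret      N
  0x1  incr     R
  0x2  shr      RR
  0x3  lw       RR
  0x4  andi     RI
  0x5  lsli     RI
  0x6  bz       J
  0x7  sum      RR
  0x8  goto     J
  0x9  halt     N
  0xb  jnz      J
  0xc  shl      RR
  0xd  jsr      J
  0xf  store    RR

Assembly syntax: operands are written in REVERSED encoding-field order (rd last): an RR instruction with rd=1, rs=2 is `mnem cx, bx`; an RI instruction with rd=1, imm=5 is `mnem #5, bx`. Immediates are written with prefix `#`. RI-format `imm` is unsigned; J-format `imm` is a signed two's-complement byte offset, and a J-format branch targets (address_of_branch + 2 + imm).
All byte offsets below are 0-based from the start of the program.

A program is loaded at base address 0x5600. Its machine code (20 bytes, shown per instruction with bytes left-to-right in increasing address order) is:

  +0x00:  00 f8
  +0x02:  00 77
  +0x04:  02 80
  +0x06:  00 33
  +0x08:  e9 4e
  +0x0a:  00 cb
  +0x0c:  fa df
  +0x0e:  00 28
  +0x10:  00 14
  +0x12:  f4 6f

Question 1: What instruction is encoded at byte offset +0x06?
lw dx, ax

off 0x06: read 00 33 as little → 0x3300
  op=0x3300>>12=0x3 ⇒ lw (RR)
  rd@[11:10]=0x0 ⇒ ax
  rs@[9:8]=0x3 ⇒ dx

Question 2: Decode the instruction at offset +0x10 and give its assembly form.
incr bx

[10] 00 14 → 0x1400
  top 4b → 0x1 → incr [R]
  rd: (w>>10)&0x3=0x1 → bx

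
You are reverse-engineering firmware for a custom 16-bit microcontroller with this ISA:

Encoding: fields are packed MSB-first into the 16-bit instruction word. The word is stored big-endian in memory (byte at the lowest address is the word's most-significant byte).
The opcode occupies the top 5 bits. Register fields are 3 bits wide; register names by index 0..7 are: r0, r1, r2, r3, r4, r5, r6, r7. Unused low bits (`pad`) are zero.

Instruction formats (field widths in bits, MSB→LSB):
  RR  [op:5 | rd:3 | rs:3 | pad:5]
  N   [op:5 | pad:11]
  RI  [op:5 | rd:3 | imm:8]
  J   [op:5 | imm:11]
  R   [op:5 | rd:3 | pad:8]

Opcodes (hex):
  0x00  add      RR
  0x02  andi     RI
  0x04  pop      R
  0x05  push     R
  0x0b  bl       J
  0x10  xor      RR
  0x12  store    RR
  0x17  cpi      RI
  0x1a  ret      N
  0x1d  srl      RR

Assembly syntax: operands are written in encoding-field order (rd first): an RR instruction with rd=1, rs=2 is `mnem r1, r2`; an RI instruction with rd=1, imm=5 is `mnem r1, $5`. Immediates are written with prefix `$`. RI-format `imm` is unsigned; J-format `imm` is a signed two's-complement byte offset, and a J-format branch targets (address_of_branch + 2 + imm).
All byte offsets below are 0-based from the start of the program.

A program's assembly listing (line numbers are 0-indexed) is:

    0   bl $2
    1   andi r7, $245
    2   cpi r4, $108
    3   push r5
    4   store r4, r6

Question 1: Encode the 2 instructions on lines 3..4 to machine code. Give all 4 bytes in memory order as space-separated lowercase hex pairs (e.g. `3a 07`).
2d 00 94 c0

L3: push op=0x5:5|rd=5:3|pad=0:8 ⇒ 0x2d00 ⇒ big 2d 00
L4: store op=0x12:5|rd=4:3|rs=6:3|pad=0:5 ⇒ 0x94c0 ⇒ big 94 c0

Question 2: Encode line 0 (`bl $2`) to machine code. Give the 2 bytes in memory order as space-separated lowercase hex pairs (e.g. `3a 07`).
58 02

0. bl fields op=0xb:5|imm=2:11 → word 5802h → 58 02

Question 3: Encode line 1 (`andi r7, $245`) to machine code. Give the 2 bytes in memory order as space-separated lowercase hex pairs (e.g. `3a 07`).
17 f5

1. andi fields op=0x2:5|rd=7:3|imm=245:8 → word 17f5h → 17 f5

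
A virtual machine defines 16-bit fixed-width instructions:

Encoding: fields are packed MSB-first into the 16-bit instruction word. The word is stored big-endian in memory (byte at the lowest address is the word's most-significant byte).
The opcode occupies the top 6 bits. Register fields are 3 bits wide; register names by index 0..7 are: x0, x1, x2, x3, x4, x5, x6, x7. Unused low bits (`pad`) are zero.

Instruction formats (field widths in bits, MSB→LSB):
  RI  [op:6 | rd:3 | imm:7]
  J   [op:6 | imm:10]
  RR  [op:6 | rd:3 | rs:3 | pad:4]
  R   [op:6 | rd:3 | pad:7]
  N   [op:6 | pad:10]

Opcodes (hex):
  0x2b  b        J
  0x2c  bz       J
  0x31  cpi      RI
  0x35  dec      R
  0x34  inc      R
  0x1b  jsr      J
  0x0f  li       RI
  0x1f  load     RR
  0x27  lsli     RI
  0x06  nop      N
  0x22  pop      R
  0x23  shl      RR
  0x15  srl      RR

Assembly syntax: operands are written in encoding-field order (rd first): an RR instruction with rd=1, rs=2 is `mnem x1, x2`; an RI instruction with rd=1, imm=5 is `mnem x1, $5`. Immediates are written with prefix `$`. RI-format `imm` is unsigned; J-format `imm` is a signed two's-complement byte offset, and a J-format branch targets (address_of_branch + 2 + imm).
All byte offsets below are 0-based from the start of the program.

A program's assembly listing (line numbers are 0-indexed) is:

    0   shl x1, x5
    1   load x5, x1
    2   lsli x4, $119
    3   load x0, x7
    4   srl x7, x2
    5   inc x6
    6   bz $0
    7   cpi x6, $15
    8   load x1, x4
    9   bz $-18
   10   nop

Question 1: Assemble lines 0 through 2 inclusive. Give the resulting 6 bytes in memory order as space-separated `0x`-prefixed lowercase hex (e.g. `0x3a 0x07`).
0x8c 0xd0 0x7e 0x90 0x9e 0x77

line 0 (shl): pack op=0x23:6|rd=1:3|rs=5:3|pad=0:4 = 0x8cd0; big→ 8c d0
line 1 (load): pack op=0x1f:6|rd=5:3|rs=1:3|pad=0:4 = 0x7e90; big→ 7e 90
line 2 (lsli): pack op=0x27:6|rd=4:3|imm=119:7 = 0x9e77; big→ 9e 77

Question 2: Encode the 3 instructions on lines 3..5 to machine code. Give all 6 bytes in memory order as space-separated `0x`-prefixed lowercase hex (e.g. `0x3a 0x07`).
3. load fields op=0x1f:6|rd=0:3|rs=7:3|pad=0:4 → word 7c70h → 7c 70
4. srl fields op=0x15:6|rd=7:3|rs=2:3|pad=0:4 → word 57a0h → 57 a0
5. inc fields op=0x34:6|rd=6:3|pad=0:7 → word d300h → d3 00

0x7c 0x70 0x57 0xa0 0xd3 0x00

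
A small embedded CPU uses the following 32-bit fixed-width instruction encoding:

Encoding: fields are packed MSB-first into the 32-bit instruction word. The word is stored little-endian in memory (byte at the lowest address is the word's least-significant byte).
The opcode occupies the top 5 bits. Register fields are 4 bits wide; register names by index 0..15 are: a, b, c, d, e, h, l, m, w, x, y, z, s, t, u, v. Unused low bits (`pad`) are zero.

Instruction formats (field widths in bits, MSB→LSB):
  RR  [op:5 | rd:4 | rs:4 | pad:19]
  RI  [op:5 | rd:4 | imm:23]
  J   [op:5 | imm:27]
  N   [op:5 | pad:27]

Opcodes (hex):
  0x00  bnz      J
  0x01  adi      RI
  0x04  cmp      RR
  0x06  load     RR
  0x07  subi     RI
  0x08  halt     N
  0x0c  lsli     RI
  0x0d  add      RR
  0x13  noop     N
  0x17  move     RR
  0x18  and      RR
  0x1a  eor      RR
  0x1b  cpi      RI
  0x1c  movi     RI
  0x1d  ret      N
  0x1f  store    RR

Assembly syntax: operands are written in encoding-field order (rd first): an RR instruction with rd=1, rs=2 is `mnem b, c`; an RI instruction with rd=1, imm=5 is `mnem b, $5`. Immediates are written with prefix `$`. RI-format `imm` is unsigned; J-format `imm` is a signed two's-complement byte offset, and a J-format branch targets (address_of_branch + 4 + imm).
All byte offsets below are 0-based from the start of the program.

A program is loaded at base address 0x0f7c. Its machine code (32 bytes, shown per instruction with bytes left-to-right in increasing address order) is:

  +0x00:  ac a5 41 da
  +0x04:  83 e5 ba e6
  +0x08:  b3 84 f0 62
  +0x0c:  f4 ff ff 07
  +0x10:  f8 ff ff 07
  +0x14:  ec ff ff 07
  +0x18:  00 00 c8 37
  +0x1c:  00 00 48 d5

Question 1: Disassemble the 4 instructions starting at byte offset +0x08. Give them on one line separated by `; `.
lsli h, $7374003; bnz $-12; bnz $-8; bnz $-20

@+08  little-endian(b3 84 f0 62) = 0x62f084b3
  top 5b → 0xc → lsli [RI]
  [26:23] rd=5 = h
  [22:0] imm=7374003 = $7374003
@+0c  little-endian(f4 ff ff 07) = 0x07fffff4
  top 5b → 0x0 → bnz [J]
  [26:0] imm=134217716 (s27→-12) = $-12
@+10  little-endian(f8 ff ff 07) = 0x07fffff8
  top 5b → 0x0 → bnz [J]
  [26:0] imm=134217720 (s27→-8) = $-8
@+14  little-endian(ec ff ff 07) = 0x07ffffec
  top 5b → 0x0 → bnz [J]
  [26:0] imm=134217708 (s27→-20) = $-20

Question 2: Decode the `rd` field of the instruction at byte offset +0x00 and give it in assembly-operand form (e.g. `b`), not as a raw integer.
off 0x00: read ac a5 41 da as little → 0xda41a5ac
  top 5b → 0x1b → cpi [RI]
  rd: (w>>23)&0xf=0x4 → e
  imm: (w>>0)&0x7fffff=0x41a5ac → $4302252

e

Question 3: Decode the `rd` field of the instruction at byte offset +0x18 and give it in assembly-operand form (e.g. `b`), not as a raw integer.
v

off 0x18: read 00 00 c8 37 as little → 0x37c80000
  opcode bits[31:27]=0x6: load/RR
  [26:23] rd=15 = v
  [22:19] rs=9 = x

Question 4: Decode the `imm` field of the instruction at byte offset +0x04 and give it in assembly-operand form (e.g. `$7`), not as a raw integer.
$3859843

[04] 83 e5 ba e6 → 0xe6bae583
  opcode bits[31:27]=0x1c: movi/RI
  rd@[26:23]=0xd ⇒ t
  imm@[22:0]=0x3ae583 ⇒ $3859843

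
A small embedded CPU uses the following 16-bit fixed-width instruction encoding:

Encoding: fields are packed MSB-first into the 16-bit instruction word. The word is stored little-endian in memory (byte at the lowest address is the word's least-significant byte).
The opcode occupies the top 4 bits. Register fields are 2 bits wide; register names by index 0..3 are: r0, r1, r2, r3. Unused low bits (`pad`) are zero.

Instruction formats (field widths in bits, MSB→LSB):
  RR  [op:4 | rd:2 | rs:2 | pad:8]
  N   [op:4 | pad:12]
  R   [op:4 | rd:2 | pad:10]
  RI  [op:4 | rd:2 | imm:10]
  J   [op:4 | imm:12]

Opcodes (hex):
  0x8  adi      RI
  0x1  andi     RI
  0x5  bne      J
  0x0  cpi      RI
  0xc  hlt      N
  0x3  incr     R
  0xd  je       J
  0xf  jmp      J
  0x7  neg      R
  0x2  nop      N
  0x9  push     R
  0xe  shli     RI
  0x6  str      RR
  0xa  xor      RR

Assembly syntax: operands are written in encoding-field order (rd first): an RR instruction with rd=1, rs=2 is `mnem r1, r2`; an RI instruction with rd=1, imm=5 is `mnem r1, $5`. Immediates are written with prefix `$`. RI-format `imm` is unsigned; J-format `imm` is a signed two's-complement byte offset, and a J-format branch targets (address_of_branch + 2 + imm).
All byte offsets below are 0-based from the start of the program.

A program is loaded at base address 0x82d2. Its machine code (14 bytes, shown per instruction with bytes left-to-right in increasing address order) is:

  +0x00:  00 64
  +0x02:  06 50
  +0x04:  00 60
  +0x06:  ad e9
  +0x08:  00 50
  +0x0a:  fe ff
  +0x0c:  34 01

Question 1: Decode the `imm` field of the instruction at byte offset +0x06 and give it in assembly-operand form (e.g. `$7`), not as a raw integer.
$429

@+06  little-endian(ad e9) = 0xe9ad
  op=0xe9ad>>12=0xe ⇒ shli (RI)
  rd@[11:10]=0x2 ⇒ r2
  imm@[9:0]=0x1ad ⇒ $429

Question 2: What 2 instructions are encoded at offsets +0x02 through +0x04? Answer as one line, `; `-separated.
@+02  little-endian(06 50) = 0x5006
  op=0x5006>>12=0x5 ⇒ bne (J)
  imm@[11:0]=0x6 ⇒ $6
@+04  little-endian(00 60) = 0x6000
  op=0x6000>>12=0x6 ⇒ str (RR)
  rd@[11:10]=0x0 ⇒ r0
  rs@[9:8]=0x0 ⇒ r0

bne $6; str r0, r0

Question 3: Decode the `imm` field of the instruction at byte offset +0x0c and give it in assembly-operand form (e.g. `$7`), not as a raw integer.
$308

@+0c  little-endian(34 01) = 0x0134
  op=0x0134>>12=0x0 ⇒ cpi (RI)
  rd@[11:10]=0x0 ⇒ r0
  imm@[9:0]=0x134 ⇒ $308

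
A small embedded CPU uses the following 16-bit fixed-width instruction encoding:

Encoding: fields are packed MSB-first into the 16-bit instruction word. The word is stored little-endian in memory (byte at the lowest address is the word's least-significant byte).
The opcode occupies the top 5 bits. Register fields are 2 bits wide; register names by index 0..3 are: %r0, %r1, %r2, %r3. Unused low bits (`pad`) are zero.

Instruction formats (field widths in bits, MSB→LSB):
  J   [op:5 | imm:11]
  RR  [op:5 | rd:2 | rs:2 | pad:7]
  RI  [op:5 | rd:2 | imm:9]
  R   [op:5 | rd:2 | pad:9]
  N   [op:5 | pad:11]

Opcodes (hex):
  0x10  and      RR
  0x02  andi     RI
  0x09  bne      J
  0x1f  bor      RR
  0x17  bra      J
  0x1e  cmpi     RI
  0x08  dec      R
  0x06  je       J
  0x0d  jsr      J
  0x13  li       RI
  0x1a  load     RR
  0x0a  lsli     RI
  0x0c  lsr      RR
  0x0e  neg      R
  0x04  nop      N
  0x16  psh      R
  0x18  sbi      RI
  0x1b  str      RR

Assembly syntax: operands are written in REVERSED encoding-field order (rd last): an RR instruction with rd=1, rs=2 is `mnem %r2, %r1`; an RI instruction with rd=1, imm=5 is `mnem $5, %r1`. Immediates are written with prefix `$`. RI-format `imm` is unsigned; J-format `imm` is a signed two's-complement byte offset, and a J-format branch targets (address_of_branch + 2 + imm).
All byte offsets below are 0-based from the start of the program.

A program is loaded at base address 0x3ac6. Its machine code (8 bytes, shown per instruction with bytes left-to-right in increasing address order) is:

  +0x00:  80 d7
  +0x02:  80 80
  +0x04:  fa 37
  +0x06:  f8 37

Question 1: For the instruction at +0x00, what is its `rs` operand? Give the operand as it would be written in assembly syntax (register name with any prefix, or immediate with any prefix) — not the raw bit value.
%r3

off 0x00: read 80 d7 as little → 0xd780
  opcode bits[15:11]=0x1a: load/RR
  rd: (w>>9)&0x3=0x3 → %r3
  rs: (w>>7)&0x3=0x3 → %r3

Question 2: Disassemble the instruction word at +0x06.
je $-8

off 0x06: read f8 37 as little → 0x37f8
  top 5b → 0x6 → je [J]
  imm@[10:0]=0x7f8 (s11→-8) ⇒ $-8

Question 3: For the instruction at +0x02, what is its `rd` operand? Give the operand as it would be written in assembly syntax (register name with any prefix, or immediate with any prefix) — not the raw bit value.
off 0x02: read 80 80 as little → 0x8080
  top 5b → 0x10 → and [RR]
  rd@[10:9]=0x0 ⇒ %r0
  rs@[8:7]=0x1 ⇒ %r1

%r0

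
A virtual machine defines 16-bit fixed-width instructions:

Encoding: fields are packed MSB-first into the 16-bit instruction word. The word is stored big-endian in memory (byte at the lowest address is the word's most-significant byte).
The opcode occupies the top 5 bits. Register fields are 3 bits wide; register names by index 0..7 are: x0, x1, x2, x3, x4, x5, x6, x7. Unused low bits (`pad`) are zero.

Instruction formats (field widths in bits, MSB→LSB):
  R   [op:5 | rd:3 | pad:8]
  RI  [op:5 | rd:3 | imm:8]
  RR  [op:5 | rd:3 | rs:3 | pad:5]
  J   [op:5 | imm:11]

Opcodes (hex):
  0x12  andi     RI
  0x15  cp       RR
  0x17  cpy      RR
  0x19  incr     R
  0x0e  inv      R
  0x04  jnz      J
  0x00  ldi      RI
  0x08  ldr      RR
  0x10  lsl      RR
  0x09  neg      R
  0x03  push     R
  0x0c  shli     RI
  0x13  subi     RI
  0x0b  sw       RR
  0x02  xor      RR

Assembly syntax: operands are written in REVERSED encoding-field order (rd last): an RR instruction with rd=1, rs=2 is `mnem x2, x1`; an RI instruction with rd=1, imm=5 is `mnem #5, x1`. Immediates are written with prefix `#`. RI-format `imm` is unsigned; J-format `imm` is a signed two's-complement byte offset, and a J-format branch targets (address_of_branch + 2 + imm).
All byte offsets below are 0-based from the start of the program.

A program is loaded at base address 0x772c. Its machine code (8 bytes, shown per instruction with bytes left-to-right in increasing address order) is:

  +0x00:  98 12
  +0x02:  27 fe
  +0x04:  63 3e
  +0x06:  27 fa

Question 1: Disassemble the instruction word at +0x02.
[02] 27 fe → 0x27fe
  opcode bits[15:11]=0x4: jnz/J
  imm: (w>>0)&0x7ff=0x7fe (s11→-2) → #-2

jnz #-2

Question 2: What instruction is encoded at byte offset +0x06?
jnz #-6

[06] 27 fa → 0x27fa
  top 5b → 0x4 → jnz [J]
  imm: (w>>0)&0x7ff=0x7fa (s11→-6) → #-6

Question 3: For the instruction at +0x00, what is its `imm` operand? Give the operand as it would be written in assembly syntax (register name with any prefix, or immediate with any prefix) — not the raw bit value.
#18

+0x00: 98 12 ⇒ word 0x9812 (big)
  top 5b → 0x13 → subi [RI]
  [10:8] rd=0 = x0
  [7:0] imm=18 = #18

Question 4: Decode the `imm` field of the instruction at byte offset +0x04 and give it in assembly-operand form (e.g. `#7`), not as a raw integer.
off 0x04: read 63 3e as big → 0x633e
  op=0x633e>>11=0xc ⇒ shli (RI)
  rd@[10:8]=0x3 ⇒ x3
  imm@[7:0]=0x3e ⇒ #62

#62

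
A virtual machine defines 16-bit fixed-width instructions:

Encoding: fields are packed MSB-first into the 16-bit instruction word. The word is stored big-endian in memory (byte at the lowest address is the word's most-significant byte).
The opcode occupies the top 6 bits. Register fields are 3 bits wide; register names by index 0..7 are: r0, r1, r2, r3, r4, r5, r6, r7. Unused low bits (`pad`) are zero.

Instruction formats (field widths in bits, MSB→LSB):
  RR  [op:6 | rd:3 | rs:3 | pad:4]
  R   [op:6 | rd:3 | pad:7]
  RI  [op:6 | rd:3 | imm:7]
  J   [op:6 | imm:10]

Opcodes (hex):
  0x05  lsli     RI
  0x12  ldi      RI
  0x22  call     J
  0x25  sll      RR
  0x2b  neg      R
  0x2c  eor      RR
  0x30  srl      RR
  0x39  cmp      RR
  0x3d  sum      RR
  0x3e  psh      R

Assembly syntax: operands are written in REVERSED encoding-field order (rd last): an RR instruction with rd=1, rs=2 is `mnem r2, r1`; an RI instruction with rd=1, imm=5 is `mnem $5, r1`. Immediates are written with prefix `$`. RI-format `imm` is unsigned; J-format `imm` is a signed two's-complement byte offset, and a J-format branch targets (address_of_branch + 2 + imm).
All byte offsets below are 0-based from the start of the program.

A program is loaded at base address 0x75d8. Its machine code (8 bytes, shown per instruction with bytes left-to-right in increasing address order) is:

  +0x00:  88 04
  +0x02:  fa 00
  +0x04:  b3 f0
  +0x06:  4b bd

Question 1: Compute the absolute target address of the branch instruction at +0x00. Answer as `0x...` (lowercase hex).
0x75de

@+00  big-endian(88 04) = 0x8804
  opcode bits[15:10]=0x22: call/J
  imm@[9:0]=0x4 ⇒ $4
  target = base 0x75d8 + off 0x00 + 2 + imm 4 = 0x75de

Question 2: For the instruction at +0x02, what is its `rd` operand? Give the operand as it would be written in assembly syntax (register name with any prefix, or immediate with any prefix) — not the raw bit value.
r4

+0x02: fa 00 ⇒ word 0xfa00 (big)
  op=0xfa00>>10=0x3e ⇒ psh (R)
  rd: (w>>7)&0x7=0x4 → r4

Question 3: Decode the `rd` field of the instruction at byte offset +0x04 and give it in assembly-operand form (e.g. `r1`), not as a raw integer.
[04] b3 f0 → 0xb3f0
  opcode bits[15:10]=0x2c: eor/RR
  rd: (w>>7)&0x7=0x7 → r7
  rs: (w>>4)&0x7=0x7 → r7

r7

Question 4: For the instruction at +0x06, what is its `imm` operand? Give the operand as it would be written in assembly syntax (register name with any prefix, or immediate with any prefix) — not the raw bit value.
$61

@+06  big-endian(4b bd) = 0x4bbd
  opcode bits[15:10]=0x12: ldi/RI
  rd: (w>>7)&0x7=0x7 → r7
  imm: (w>>0)&0x7f=0x3d → $61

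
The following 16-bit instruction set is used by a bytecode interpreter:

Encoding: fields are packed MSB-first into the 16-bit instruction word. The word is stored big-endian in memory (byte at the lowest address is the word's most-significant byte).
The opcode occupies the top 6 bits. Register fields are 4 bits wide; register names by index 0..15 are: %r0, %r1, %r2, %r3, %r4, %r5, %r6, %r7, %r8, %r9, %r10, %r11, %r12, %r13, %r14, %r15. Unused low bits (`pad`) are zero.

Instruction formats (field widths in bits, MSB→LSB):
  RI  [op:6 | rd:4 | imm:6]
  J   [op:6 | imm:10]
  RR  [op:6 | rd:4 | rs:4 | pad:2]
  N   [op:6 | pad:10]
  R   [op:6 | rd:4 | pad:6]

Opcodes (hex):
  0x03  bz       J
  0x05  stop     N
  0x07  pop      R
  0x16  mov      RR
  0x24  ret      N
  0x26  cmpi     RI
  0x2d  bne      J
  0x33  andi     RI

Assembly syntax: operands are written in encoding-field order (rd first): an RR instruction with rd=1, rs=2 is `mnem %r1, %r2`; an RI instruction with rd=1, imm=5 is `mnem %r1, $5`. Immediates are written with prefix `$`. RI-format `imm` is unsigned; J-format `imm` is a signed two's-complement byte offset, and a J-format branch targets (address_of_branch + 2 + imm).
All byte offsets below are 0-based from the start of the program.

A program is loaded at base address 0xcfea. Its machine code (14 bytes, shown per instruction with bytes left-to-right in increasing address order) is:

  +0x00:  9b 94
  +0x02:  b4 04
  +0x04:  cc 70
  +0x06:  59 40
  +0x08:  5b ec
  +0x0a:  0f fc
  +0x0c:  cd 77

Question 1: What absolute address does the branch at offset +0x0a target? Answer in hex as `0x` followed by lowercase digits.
0xcff2

@+0a  big-endian(0f fc) = 0x0ffc
  op=0x0ffc>>10=0x3 ⇒ bz (J)
  imm@[9:0]=0x3fc (s10→-4) ⇒ $-4
  target = base 0xcfea + off 0x0a + 2 + imm -4 = 0xcff2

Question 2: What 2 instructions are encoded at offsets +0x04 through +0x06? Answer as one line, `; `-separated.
andi %r1, $48; mov %r5, %r0

[04] cc 70 → 0xcc70
  op=0xcc70>>10=0x33 ⇒ andi (RI)
  rd@[9:6]=0x1 ⇒ %r1
  imm@[5:0]=0x30 ⇒ $48
[06] 59 40 → 0x5940
  op=0x5940>>10=0x16 ⇒ mov (RR)
  rd@[9:6]=0x5 ⇒ %r5
  rs@[5:2]=0x0 ⇒ %r0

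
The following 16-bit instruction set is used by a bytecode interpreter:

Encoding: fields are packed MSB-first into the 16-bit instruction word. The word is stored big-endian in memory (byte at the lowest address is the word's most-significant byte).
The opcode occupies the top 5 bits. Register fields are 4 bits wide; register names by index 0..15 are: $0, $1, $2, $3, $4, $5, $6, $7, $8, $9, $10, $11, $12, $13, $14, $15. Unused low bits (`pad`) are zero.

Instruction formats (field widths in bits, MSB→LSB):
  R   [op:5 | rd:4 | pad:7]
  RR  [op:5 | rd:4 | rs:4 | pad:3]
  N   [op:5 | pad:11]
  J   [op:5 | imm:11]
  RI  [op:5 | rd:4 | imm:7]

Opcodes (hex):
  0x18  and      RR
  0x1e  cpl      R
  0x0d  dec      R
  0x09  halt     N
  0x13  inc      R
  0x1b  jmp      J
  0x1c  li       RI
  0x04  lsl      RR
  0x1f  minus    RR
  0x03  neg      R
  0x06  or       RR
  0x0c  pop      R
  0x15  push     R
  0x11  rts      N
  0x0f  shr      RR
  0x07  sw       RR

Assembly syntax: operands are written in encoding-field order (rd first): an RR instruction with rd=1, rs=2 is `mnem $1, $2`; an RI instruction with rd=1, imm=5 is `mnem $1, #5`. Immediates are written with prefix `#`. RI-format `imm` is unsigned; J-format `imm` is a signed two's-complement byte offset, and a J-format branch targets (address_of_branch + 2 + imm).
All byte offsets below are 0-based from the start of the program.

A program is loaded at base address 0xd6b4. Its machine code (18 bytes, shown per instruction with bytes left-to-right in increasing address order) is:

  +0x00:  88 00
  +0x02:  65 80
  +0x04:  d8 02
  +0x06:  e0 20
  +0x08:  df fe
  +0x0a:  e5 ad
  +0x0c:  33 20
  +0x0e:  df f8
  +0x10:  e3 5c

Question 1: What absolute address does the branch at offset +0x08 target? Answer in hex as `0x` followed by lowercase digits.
0xd6bc

@+08  big-endian(df fe) = 0xdffe
  top 5b → 0x1b → jmp [J]
  [10:0] imm=2046 (s11→-2) = #-2
  target = base 0xd6b4 + off 0x08 + 2 + imm -2 = 0xd6bc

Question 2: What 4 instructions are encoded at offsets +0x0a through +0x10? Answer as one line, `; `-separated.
li $11, #45; or $6, $4; jmp #-8; li $6, #92

[0a] e5 ad → 0xe5ad
  opcode bits[15:11]=0x1c: li/RI
  [10:7] rd=11 = $11
  [6:0] imm=45 = #45
[0c] 33 20 → 0x3320
  opcode bits[15:11]=0x6: or/RR
  [10:7] rd=6 = $6
  [6:3] rs=4 = $4
[0e] df f8 → 0xdff8
  opcode bits[15:11]=0x1b: jmp/J
  [10:0] imm=2040 (s11→-8) = #-8
[10] e3 5c → 0xe35c
  opcode bits[15:11]=0x1c: li/RI
  [10:7] rd=6 = $6
  [6:0] imm=92 = #92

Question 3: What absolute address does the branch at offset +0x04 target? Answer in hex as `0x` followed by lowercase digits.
[04] d8 02 → 0xd802
  top 5b → 0x1b → jmp [J]
  imm: (w>>0)&0x7ff=0x2 → #2
  target = base 0xd6b4 + off 0x04 + 2 + imm 2 = 0xd6bc

0xd6bc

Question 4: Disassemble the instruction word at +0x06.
off 0x06: read e0 20 as big → 0xe020
  op=0xe020>>11=0x1c ⇒ li (RI)
  rd@[10:7]=0x0 ⇒ $0
  imm@[6:0]=0x20 ⇒ #32

li $0, #32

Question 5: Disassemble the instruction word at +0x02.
pop $11

@+02  big-endian(65 80) = 0x6580
  op=0x6580>>11=0xc ⇒ pop (R)
  [10:7] rd=11 = $11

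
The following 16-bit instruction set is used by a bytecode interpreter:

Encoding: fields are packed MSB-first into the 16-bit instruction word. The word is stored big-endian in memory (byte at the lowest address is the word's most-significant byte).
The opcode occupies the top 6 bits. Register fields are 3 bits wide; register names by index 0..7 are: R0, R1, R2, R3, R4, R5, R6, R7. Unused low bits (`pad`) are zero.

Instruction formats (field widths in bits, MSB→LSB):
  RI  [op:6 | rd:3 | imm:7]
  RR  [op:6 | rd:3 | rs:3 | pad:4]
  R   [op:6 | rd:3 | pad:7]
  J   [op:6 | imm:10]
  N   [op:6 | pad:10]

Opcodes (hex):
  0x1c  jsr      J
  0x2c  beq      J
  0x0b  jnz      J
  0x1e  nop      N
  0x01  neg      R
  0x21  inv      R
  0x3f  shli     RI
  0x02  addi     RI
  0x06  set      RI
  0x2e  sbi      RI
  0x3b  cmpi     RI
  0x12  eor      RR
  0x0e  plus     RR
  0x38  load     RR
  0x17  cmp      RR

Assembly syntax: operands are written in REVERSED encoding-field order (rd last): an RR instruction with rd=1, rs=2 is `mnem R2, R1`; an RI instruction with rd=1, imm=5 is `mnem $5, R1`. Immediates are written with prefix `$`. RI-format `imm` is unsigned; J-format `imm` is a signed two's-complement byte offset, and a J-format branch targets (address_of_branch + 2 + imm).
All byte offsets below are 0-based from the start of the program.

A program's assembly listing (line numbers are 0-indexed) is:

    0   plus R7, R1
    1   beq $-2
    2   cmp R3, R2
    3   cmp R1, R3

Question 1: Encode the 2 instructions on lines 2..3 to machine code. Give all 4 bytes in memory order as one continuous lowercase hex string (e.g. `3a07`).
5d305d90

line 2 (cmp): pack op=0x17:6|rd=2:3|rs=3:3|pad=0:4 = 0x5d30; big→ 5d 30
line 3 (cmp): pack op=0x17:6|rd=3:3|rs=1:3|pad=0:4 = 0x5d90; big→ 5d 90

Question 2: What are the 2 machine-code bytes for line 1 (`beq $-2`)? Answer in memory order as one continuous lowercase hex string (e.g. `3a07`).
b3fe

line 1 (beq): pack op=0x2c:6|imm=-2:10 = 0xb3fe; big→ b3 fe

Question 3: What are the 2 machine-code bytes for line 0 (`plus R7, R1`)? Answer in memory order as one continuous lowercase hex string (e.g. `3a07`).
0. plus fields op=0xe:6|rd=1:3|rs=7:3|pad=0:4 → word 38f0h → 38 f0

38f0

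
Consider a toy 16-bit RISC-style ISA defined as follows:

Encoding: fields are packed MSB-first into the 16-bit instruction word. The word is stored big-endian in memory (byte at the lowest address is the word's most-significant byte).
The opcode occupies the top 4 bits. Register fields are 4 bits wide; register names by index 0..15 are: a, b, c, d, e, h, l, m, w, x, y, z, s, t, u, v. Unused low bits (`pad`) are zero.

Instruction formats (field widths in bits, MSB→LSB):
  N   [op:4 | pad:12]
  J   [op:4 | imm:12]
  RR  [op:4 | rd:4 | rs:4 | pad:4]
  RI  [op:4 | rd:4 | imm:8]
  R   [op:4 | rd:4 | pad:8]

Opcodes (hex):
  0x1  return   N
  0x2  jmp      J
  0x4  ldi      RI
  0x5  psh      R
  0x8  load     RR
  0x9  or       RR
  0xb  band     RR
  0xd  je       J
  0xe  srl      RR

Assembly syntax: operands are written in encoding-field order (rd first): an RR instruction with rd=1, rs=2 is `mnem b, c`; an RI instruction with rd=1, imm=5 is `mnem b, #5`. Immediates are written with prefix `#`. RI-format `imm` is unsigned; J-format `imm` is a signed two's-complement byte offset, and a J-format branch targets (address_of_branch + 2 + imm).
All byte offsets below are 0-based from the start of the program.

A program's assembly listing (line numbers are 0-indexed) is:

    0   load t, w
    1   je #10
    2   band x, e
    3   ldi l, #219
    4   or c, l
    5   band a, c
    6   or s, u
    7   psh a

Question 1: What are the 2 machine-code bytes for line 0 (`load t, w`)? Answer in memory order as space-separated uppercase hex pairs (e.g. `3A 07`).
8D 80

L0: load op=0x8:4|rd=13:4|rs=8:4|pad=0:4 ⇒ 0x8d80 ⇒ big 8d 80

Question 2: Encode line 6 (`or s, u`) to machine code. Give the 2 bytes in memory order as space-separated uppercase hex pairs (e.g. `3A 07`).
9C E0

L6: or op=0x9:4|rd=12:4|rs=14:4|pad=0:4 ⇒ 0x9ce0 ⇒ big 9c e0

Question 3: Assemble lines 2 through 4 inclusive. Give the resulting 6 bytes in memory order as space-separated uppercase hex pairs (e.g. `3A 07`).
B9 40 46 DB 92 60

line 2 (band): pack op=0xb:4|rd=9:4|rs=4:4|pad=0:4 = 0xb940; big→ b9 40
line 3 (ldi): pack op=0x4:4|rd=6:4|imm=219:8 = 0x46db; big→ 46 db
line 4 (or): pack op=0x9:4|rd=2:4|rs=6:4|pad=0:4 = 0x9260; big→ 92 60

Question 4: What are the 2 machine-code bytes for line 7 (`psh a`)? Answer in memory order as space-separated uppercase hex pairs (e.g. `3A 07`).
50 00

7. psh fields op=0x5:4|rd=0:4|pad=0:8 → word 5000h → 50 00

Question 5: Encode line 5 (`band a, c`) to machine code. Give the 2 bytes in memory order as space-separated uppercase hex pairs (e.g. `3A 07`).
B0 20

line 5 (band): pack op=0xb:4|rd=0:4|rs=2:4|pad=0:4 = 0xb020; big→ b0 20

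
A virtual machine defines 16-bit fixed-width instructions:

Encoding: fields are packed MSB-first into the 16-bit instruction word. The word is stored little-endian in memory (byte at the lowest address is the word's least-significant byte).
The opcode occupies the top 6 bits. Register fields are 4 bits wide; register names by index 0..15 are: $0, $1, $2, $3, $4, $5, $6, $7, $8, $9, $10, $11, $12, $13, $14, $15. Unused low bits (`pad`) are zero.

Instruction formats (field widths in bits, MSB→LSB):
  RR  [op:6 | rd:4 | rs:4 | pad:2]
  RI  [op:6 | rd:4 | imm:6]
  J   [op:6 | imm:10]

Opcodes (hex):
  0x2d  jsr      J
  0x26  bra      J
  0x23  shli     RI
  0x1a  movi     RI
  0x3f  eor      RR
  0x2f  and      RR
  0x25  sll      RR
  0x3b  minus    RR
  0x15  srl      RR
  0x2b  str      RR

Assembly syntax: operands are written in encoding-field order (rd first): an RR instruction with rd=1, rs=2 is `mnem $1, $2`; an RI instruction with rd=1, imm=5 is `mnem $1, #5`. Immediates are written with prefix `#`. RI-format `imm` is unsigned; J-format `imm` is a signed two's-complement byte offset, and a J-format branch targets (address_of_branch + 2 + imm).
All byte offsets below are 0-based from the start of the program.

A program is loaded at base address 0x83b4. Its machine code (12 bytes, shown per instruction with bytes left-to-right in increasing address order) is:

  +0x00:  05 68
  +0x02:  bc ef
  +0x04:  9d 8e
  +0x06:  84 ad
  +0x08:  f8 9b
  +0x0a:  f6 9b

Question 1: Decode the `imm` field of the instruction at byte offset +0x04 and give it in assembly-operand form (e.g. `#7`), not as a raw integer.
@+04  little-endian(9d 8e) = 0x8e9d
  top 6b → 0x23 → shli [RI]
  [9:6] rd=10 = $10
  [5:0] imm=29 = #29

#29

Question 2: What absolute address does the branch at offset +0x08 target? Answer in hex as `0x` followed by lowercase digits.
0x83b6

off 0x08: read f8 9b as little → 0x9bf8
  opcode bits[15:10]=0x26: bra/J
  [9:0] imm=1016 (s10→-8) = #-8
  target = base 0x83b4 + off 0x08 + 2 + imm -8 = 0x83b6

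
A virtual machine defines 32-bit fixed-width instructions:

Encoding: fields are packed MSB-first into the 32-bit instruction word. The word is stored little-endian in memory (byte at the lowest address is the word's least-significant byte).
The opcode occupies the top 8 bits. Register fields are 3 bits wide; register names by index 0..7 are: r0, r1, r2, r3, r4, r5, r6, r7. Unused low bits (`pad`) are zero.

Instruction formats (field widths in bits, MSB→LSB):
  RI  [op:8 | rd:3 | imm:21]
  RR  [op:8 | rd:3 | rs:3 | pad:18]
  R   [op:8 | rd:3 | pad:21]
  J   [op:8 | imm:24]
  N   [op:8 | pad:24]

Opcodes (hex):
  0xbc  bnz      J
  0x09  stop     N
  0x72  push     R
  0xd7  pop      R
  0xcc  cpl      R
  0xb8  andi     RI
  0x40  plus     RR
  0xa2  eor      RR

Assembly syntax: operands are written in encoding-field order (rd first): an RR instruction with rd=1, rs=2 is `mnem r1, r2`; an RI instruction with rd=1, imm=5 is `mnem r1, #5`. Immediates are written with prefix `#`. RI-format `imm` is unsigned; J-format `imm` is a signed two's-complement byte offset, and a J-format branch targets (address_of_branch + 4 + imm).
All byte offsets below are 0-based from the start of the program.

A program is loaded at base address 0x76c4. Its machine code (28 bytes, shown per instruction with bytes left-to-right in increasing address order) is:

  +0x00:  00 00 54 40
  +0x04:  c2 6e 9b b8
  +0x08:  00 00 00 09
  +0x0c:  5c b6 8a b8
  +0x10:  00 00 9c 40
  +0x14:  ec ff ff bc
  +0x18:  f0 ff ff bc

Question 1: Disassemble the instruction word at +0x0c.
@+0c  little-endian(5c b6 8a b8) = 0xb88ab65c
  opcode bits[31:24]=0xb8: andi/RI
  [23:21] rd=4 = r4
  [20:0] imm=702044 = #702044

andi r4, #702044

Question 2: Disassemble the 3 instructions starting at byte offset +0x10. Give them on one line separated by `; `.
[10] 00 00 9c 40 → 0x409c0000
  op=0x409c0000>>24=0x40 ⇒ plus (RR)
  rd: (w>>21)&0x7=0x4 → r4
  rs: (w>>18)&0x7=0x7 → r7
[14] ec ff ff bc → 0xbcffffec
  op=0xbcffffec>>24=0xbc ⇒ bnz (J)
  imm: (w>>0)&0xffffff=0xffffec (s24→-20) → #-20
[18] f0 ff ff bc → 0xbcfffff0
  op=0xbcfffff0>>24=0xbc ⇒ bnz (J)
  imm: (w>>0)&0xffffff=0xfffff0 (s24→-16) → #-16

plus r4, r7; bnz #-20; bnz #-16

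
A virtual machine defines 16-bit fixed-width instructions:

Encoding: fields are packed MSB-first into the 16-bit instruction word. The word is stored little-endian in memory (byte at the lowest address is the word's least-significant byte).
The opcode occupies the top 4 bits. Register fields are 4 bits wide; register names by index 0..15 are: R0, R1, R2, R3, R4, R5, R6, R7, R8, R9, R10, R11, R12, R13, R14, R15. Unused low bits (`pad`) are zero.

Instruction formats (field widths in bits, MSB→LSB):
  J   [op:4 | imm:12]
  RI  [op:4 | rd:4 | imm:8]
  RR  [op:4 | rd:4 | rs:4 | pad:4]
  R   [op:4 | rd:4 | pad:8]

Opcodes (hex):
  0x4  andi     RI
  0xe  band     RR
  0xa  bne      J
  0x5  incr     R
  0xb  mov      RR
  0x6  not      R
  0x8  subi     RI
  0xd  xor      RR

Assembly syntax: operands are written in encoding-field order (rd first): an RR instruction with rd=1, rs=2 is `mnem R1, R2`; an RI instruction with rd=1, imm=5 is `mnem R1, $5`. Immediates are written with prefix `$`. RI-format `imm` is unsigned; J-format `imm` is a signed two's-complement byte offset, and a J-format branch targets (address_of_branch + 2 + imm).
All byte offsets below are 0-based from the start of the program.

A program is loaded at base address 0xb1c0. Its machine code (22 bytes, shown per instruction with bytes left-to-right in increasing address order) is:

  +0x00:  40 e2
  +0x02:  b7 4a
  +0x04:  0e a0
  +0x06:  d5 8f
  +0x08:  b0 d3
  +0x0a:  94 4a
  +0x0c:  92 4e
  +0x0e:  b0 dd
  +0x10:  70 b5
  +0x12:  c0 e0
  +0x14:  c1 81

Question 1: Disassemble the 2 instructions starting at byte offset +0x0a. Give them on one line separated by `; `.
andi R10, $148; andi R14, $146

+0x0a: 94 4a ⇒ word 0x4a94 (little)
  top 4b → 0x4 → andi [RI]
  [11:8] rd=10 = R10
  [7:0] imm=148 = $148
+0x0c: 92 4e ⇒ word 0x4e92 (little)
  top 4b → 0x4 → andi [RI]
  [11:8] rd=14 = R14
  [7:0] imm=146 = $146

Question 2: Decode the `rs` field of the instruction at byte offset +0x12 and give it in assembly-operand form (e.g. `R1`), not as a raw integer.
R12

+0x12: c0 e0 ⇒ word 0xe0c0 (little)
  op=0xe0c0>>12=0xe ⇒ band (RR)
  rd: (w>>8)&0xf=0x0 → R0
  rs: (w>>4)&0xf=0xc → R12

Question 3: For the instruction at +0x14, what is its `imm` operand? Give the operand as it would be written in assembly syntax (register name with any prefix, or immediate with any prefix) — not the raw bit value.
+0x14: c1 81 ⇒ word 0x81c1 (little)
  op=0x81c1>>12=0x8 ⇒ subi (RI)
  rd@[11:8]=0x1 ⇒ R1
  imm@[7:0]=0xc1 ⇒ $193

$193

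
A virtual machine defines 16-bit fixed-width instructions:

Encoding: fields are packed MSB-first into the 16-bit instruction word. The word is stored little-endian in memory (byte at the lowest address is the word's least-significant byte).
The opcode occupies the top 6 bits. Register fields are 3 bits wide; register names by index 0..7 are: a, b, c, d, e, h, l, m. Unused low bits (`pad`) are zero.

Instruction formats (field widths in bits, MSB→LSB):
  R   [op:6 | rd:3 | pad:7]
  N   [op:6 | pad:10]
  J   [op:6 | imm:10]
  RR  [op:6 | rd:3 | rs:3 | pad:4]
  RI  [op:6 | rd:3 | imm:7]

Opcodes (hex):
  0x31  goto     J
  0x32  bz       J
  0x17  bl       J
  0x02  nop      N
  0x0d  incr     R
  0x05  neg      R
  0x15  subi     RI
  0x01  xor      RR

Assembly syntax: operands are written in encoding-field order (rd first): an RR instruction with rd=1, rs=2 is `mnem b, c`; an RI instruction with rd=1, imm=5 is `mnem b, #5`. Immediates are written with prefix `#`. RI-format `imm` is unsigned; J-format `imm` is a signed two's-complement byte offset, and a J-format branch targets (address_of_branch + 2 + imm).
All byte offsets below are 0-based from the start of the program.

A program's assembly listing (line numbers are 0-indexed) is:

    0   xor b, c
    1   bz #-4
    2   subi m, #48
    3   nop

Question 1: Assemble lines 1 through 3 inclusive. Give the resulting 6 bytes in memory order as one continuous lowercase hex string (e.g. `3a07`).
L1: bz op=0x32:6|imm=-4:10 ⇒ 0xcbfc ⇒ little fc cb
L2: subi op=0x15:6|rd=7:3|imm=48:7 ⇒ 0x57b0 ⇒ little b0 57
L3: nop op=0x2:6|pad=0:10 ⇒ 0x0800 ⇒ little 00 08

fccbb0570008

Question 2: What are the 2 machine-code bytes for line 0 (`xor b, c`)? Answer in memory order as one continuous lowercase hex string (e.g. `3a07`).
a004

line 0 (xor): pack op=0x1:6|rd=1:3|rs=2:3|pad=0:4 = 0x04a0; little→ a0 04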